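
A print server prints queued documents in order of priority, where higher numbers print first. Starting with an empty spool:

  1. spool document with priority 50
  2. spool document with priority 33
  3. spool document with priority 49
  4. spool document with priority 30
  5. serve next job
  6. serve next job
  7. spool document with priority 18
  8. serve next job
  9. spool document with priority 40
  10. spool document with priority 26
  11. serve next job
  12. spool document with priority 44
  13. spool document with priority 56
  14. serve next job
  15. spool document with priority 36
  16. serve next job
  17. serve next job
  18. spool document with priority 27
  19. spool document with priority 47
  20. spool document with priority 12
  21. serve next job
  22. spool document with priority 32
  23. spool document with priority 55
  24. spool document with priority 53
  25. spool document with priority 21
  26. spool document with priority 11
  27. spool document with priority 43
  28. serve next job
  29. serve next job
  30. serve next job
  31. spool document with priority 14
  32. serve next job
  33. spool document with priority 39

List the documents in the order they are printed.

50, 49, 33, 40, 56, 44, 36, 47, 55, 53, 43, 32

insert 50 → {50}
insert 33 → {50, 33}
insert 49 → {50, 49, 33}
insert 30 → {50, 49, 33, 30}
serve next job → 50; now {49, 33, 30}
serve next job → 49; now {33, 30}
insert 18 → {33, 30, 18}
serve next job → 33; now {30, 18}
insert 40 → {40, 30, 18}
insert 26 → {40, 30, 26, 18}
serve next job → 40; now {30, 26, 18}
insert 44 → {44, 30, 26, 18}
insert 56 → {56, 44, 30, 26, 18}
serve next job → 56; now {44, 30, 26, 18}
insert 36 → {44, 36, 30, 26, 18}
serve next job → 44; now {36, 30, 26, 18}
serve next job → 36; now {30, 26, 18}
insert 27 → {30, 27, 26, 18}
insert 47 → {47, 30, 27, 26, 18}
insert 12 → {47, 30, 27, 26, 18, 12}
serve next job → 47; now {30, 27, 26, 18, 12}
insert 32 → {32, 30, 27, 26, 18, 12}
insert 55 → {55, 32, 30, 27, 26, 18, 12}
insert 53 → {55, 53, 32, 30, 27, 26, 18, 12}
insert 21 → {55, 53, 32, 30, 27, 26, 21, 18, 12}
insert 11 → {55, 53, 32, 30, 27, 26, 21, 18, 12, 11}
insert 43 → {55, 53, 43, 32, 30, 27, 26, 21, 18, 12, 11}
serve next job → 55; now {53, 43, 32, 30, 27, 26, 21, 18, 12, 11}
serve next job → 53; now {43, 32, 30, 27, 26, 21, 18, 12, 11}
serve next job → 43; now {32, 30, 27, 26, 21, 18, 12, 11}
insert 14 → {32, 30, 27, 26, 21, 18, 14, 12, 11}
serve next job → 32; now {30, 27, 26, 21, 18, 14, 12, 11}
insert 39 → {39, 30, 27, 26, 21, 18, 14, 12, 11}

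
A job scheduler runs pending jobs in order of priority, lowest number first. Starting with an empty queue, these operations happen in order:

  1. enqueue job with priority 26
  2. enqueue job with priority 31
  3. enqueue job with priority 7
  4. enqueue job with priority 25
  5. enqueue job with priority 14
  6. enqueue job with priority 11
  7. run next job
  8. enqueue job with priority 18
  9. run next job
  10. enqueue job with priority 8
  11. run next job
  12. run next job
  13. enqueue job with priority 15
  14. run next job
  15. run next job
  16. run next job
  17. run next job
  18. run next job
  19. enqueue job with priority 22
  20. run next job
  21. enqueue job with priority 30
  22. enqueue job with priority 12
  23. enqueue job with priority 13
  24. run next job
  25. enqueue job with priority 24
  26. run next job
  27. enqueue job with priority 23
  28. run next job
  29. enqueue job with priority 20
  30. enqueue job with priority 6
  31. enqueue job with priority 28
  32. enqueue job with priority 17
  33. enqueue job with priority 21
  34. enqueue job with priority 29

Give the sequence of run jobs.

[7, 11, 8, 14, 15, 18, 25, 26, 31, 22, 12, 13, 23]

insert 26 → {26}
insert 31 → {26, 31}
insert 7 → {7, 26, 31}
insert 25 → {7, 25, 26, 31}
insert 14 → {7, 14, 25, 26, 31}
insert 11 → {7, 11, 14, 25, 26, 31}
run next job → 7; now {11, 14, 25, 26, 31}
insert 18 → {11, 14, 18, 25, 26, 31}
run next job → 11; now {14, 18, 25, 26, 31}
insert 8 → {8, 14, 18, 25, 26, 31}
run next job → 8; now {14, 18, 25, 26, 31}
run next job → 14; now {18, 25, 26, 31}
insert 15 → {15, 18, 25, 26, 31}
run next job → 15; now {18, 25, 26, 31}
run next job → 18; now {25, 26, 31}
run next job → 25; now {26, 31}
run next job → 26; now {31}
run next job → 31; now {}
insert 22 → {22}
run next job → 22; now {}
insert 30 → {30}
insert 12 → {12, 30}
insert 13 → {12, 13, 30}
run next job → 12; now {13, 30}
insert 24 → {13, 24, 30}
run next job → 13; now {24, 30}
insert 23 → {23, 24, 30}
run next job → 23; now {24, 30}
insert 20 → {20, 24, 30}
insert 6 → {6, 20, 24, 30}
insert 28 → {6, 20, 24, 28, 30}
insert 17 → {6, 17, 20, 24, 28, 30}
insert 21 → {6, 17, 20, 21, 24, 28, 30}
insert 29 → {6, 17, 20, 21, 24, 28, 29, 30}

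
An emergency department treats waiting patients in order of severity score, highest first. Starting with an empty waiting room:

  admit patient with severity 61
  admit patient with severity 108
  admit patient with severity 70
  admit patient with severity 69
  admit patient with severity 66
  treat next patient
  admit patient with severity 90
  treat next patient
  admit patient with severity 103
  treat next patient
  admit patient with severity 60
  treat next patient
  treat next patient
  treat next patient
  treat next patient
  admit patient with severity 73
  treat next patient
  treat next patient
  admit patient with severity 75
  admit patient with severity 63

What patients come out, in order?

108, 90, 103, 70, 69, 66, 61, 73, 60

insert 61 → {61}
insert 108 → {108, 61}
insert 70 → {108, 70, 61}
insert 69 → {108, 70, 69, 61}
insert 66 → {108, 70, 69, 66, 61}
treat next patient → 108; now {70, 69, 66, 61}
insert 90 → {90, 70, 69, 66, 61}
treat next patient → 90; now {70, 69, 66, 61}
insert 103 → {103, 70, 69, 66, 61}
treat next patient → 103; now {70, 69, 66, 61}
insert 60 → {70, 69, 66, 61, 60}
treat next patient → 70; now {69, 66, 61, 60}
treat next patient → 69; now {66, 61, 60}
treat next patient → 66; now {61, 60}
treat next patient → 61; now {60}
insert 73 → {73, 60}
treat next patient → 73; now {60}
treat next patient → 60; now {}
insert 75 → {75}
insert 63 → {75, 63}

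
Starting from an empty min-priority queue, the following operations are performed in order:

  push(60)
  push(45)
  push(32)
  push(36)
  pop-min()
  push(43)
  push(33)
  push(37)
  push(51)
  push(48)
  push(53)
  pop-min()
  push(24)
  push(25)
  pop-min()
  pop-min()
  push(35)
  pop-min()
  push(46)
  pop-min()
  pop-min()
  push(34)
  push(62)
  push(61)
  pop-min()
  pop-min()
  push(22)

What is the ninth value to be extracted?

43

insert 60 → {60}
insert 45 → {45, 60}
insert 32 → {32, 45, 60}
insert 36 → {32, 36, 45, 60}
pop-min → 32; now {36, 45, 60}
insert 43 → {36, 43, 45, 60}
insert 33 → {33, 36, 43, 45, 60}
insert 37 → {33, 36, 37, 43, 45, 60}
insert 51 → {33, 36, 37, 43, 45, 51, 60}
insert 48 → {33, 36, 37, 43, 45, 48, 51, 60}
insert 53 → {33, 36, 37, 43, 45, 48, 51, 53, 60}
pop-min → 33; now {36, 37, 43, 45, 48, 51, 53, 60}
insert 24 → {24, 36, 37, 43, 45, 48, 51, 53, 60}
insert 25 → {24, 25, 36, 37, 43, 45, 48, 51, 53, 60}
pop-min → 24; now {25, 36, 37, 43, 45, 48, 51, 53, 60}
pop-min → 25; now {36, 37, 43, 45, 48, 51, 53, 60}
insert 35 → {35, 36, 37, 43, 45, 48, 51, 53, 60}
pop-min → 35; now {36, 37, 43, 45, 48, 51, 53, 60}
insert 46 → {36, 37, 43, 45, 46, 48, 51, 53, 60}
pop-min → 36; now {37, 43, 45, 46, 48, 51, 53, 60}
pop-min → 37; now {43, 45, 46, 48, 51, 53, 60}
insert 34 → {34, 43, 45, 46, 48, 51, 53, 60}
insert 62 → {34, 43, 45, 46, 48, 51, 53, 60, 62}
insert 61 → {34, 43, 45, 46, 48, 51, 53, 60, 61, 62}
pop-min → 34; now {43, 45, 46, 48, 51, 53, 60, 61, 62}
pop-min → 43; now {45, 46, 48, 51, 53, 60, 61, 62}
insert 22 → {22, 45, 46, 48, 51, 53, 60, 61, 62}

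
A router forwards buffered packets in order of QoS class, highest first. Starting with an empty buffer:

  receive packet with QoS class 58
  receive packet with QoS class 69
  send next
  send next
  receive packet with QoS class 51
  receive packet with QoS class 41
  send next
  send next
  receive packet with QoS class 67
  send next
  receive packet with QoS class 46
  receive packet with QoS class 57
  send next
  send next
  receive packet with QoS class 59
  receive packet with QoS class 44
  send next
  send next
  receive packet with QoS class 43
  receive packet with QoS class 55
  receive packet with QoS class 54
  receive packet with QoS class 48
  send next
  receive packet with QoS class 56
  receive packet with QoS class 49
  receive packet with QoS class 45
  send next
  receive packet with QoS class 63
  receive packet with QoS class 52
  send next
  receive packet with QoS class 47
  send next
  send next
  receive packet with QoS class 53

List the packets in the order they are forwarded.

69 → 58 → 51 → 41 → 67 → 57 → 46 → 59 → 44 → 55 → 56 → 63 → 54 → 52

insert 58 → {58}
insert 69 → {69, 58}
send next → 69; now {58}
send next → 58; now {}
insert 51 → {51}
insert 41 → {51, 41}
send next → 51; now {41}
send next → 41; now {}
insert 67 → {67}
send next → 67; now {}
insert 46 → {46}
insert 57 → {57, 46}
send next → 57; now {46}
send next → 46; now {}
insert 59 → {59}
insert 44 → {59, 44}
send next → 59; now {44}
send next → 44; now {}
insert 43 → {43}
insert 55 → {55, 43}
insert 54 → {55, 54, 43}
insert 48 → {55, 54, 48, 43}
send next → 55; now {54, 48, 43}
insert 56 → {56, 54, 48, 43}
insert 49 → {56, 54, 49, 48, 43}
insert 45 → {56, 54, 49, 48, 45, 43}
send next → 56; now {54, 49, 48, 45, 43}
insert 63 → {63, 54, 49, 48, 45, 43}
insert 52 → {63, 54, 52, 49, 48, 45, 43}
send next → 63; now {54, 52, 49, 48, 45, 43}
insert 47 → {54, 52, 49, 48, 47, 45, 43}
send next → 54; now {52, 49, 48, 47, 45, 43}
send next → 52; now {49, 48, 47, 45, 43}
insert 53 → {53, 49, 48, 47, 45, 43}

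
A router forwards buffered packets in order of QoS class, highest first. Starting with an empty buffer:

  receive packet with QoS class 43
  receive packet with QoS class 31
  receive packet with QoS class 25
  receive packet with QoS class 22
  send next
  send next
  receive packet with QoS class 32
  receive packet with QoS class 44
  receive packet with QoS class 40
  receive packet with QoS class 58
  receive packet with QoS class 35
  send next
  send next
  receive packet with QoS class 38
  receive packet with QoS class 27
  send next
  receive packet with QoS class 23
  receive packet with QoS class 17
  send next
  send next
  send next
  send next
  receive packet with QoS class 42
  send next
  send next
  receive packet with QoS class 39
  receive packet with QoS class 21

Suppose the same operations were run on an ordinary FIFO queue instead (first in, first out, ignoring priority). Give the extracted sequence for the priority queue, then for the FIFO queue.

priority queue: 43 → 31 → 58 → 44 → 40 → 38 → 35 → 32 → 27 → 42 → 25; FIFO queue: 43, 31, 25, 22, 32, 44, 40, 58, 35, 38, 27

insert 43 → {43}
insert 31 → {43, 31}
insert 25 → {43, 31, 25}
insert 22 → {43, 31, 25, 22}
send next → 43; now {31, 25, 22}
send next → 31; now {25, 22}
insert 32 → {32, 25, 22}
insert 44 → {44, 32, 25, 22}
insert 40 → {44, 40, 32, 25, 22}
insert 58 → {58, 44, 40, 32, 25, 22}
insert 35 → {58, 44, 40, 35, 32, 25, 22}
send next → 58; now {44, 40, 35, 32, 25, 22}
send next → 44; now {40, 35, 32, 25, 22}
insert 38 → {40, 38, 35, 32, 25, 22}
insert 27 → {40, 38, 35, 32, 27, 25, 22}
send next → 40; now {38, 35, 32, 27, 25, 22}
insert 23 → {38, 35, 32, 27, 25, 23, 22}
insert 17 → {38, 35, 32, 27, 25, 23, 22, 17}
send next → 38; now {35, 32, 27, 25, 23, 22, 17}
send next → 35; now {32, 27, 25, 23, 22, 17}
send next → 32; now {27, 25, 23, 22, 17}
send next → 27; now {25, 23, 22, 17}
insert 42 → {42, 25, 23, 22, 17}
send next → 42; now {25, 23, 22, 17}
send next → 25; now {23, 22, 17}
insert 39 → {39, 23, 22, 17}
insert 21 → {39, 23, 22, 21, 17}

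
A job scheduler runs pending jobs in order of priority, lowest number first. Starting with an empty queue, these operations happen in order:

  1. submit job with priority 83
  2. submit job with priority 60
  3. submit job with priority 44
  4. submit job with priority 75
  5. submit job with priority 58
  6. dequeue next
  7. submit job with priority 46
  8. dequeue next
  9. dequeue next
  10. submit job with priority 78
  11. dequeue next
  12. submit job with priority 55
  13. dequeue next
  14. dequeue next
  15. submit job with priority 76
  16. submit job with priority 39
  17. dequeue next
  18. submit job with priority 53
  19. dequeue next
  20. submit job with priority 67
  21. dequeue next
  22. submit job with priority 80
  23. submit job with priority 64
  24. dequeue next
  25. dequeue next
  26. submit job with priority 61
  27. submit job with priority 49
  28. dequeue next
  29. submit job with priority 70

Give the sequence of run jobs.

[44, 46, 58, 60, 55, 75, 39, 53, 67, 64, 76, 49]

insert 83 → {83}
insert 60 → {60, 83}
insert 44 → {44, 60, 83}
insert 75 → {44, 60, 75, 83}
insert 58 → {44, 58, 60, 75, 83}
dequeue next → 44; now {58, 60, 75, 83}
insert 46 → {46, 58, 60, 75, 83}
dequeue next → 46; now {58, 60, 75, 83}
dequeue next → 58; now {60, 75, 83}
insert 78 → {60, 75, 78, 83}
dequeue next → 60; now {75, 78, 83}
insert 55 → {55, 75, 78, 83}
dequeue next → 55; now {75, 78, 83}
dequeue next → 75; now {78, 83}
insert 76 → {76, 78, 83}
insert 39 → {39, 76, 78, 83}
dequeue next → 39; now {76, 78, 83}
insert 53 → {53, 76, 78, 83}
dequeue next → 53; now {76, 78, 83}
insert 67 → {67, 76, 78, 83}
dequeue next → 67; now {76, 78, 83}
insert 80 → {76, 78, 80, 83}
insert 64 → {64, 76, 78, 80, 83}
dequeue next → 64; now {76, 78, 80, 83}
dequeue next → 76; now {78, 80, 83}
insert 61 → {61, 78, 80, 83}
insert 49 → {49, 61, 78, 80, 83}
dequeue next → 49; now {61, 78, 80, 83}
insert 70 → {61, 70, 78, 80, 83}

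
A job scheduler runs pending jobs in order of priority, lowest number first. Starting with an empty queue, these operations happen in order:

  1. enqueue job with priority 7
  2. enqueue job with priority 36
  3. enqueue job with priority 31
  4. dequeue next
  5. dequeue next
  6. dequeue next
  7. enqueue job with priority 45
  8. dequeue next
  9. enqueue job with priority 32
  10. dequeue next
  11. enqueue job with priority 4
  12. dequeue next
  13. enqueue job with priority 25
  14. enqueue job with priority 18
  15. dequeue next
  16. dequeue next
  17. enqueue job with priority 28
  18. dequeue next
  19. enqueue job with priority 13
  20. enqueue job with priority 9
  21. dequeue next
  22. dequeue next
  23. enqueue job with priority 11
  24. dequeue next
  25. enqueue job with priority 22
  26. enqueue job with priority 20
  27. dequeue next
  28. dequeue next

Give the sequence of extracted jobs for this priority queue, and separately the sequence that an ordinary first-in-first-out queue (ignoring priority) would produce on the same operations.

priority queue: 7 → 31 → 36 → 45 → 32 → 4 → 18 → 25 → 28 → 9 → 13 → 11 → 20 → 22; FIFO queue: 7, 36, 31, 45, 32, 4, 25, 18, 28, 13, 9, 11, 22, 20

insert 7 → {7}
insert 36 → {7, 36}
insert 31 → {7, 31, 36}
dequeue next → 7; now {31, 36}
dequeue next → 31; now {36}
dequeue next → 36; now {}
insert 45 → {45}
dequeue next → 45; now {}
insert 32 → {32}
dequeue next → 32; now {}
insert 4 → {4}
dequeue next → 4; now {}
insert 25 → {25}
insert 18 → {18, 25}
dequeue next → 18; now {25}
dequeue next → 25; now {}
insert 28 → {28}
dequeue next → 28; now {}
insert 13 → {13}
insert 9 → {9, 13}
dequeue next → 9; now {13}
dequeue next → 13; now {}
insert 11 → {11}
dequeue next → 11; now {}
insert 22 → {22}
insert 20 → {20, 22}
dequeue next → 20; now {22}
dequeue next → 22; now {}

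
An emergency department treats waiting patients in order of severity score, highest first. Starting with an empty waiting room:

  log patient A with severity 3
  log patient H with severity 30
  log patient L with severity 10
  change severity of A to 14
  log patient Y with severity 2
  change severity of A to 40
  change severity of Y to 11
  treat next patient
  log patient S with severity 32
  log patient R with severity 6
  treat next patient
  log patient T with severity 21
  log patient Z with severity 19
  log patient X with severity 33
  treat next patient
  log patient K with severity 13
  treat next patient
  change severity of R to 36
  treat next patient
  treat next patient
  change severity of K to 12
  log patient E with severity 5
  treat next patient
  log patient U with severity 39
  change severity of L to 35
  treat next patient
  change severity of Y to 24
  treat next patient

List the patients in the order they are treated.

A → S → X → H → R → T → Z → U → L

add A (severity 3) → {A:3}
add H (severity 30) → {H:30, A:3}
add L (severity 10) → {H:30, L:10, A:3}
update A to severity 14 → {H:30, A:14, L:10}
add Y (severity 2) → {H:30, A:14, L:10, Y:2}
update A to severity 40 → {A:40, H:30, L:10, Y:2}
update Y to severity 11 → {A:40, H:30, Y:11, L:10}
treat next patient → A; now {H:30, Y:11, L:10}
add S (severity 32) → {S:32, H:30, Y:11, L:10}
add R (severity 6) → {S:32, H:30, Y:11, L:10, R:6}
treat next patient → S; now {H:30, Y:11, L:10, R:6}
add T (severity 21) → {H:30, T:21, Y:11, L:10, R:6}
add Z (severity 19) → {H:30, T:21, Z:19, Y:11, L:10, R:6}
add X (severity 33) → {X:33, H:30, T:21, Z:19, Y:11, L:10, R:6}
treat next patient → X; now {H:30, T:21, Z:19, Y:11, L:10, R:6}
add K (severity 13) → {H:30, T:21, Z:19, K:13, Y:11, L:10, R:6}
treat next patient → H; now {T:21, Z:19, K:13, Y:11, L:10, R:6}
update R to severity 36 → {R:36, T:21, Z:19, K:13, Y:11, L:10}
treat next patient → R; now {T:21, Z:19, K:13, Y:11, L:10}
treat next patient → T; now {Z:19, K:13, Y:11, L:10}
update K to severity 12 → {Z:19, K:12, Y:11, L:10}
add E (severity 5) → {Z:19, K:12, Y:11, L:10, E:5}
treat next patient → Z; now {K:12, Y:11, L:10, E:5}
add U (severity 39) → {U:39, K:12, Y:11, L:10, E:5}
update L to severity 35 → {U:39, L:35, K:12, Y:11, E:5}
treat next patient → U; now {L:35, K:12, Y:11, E:5}
update Y to severity 24 → {L:35, Y:24, K:12, E:5}
treat next patient → L; now {Y:24, K:12, E:5}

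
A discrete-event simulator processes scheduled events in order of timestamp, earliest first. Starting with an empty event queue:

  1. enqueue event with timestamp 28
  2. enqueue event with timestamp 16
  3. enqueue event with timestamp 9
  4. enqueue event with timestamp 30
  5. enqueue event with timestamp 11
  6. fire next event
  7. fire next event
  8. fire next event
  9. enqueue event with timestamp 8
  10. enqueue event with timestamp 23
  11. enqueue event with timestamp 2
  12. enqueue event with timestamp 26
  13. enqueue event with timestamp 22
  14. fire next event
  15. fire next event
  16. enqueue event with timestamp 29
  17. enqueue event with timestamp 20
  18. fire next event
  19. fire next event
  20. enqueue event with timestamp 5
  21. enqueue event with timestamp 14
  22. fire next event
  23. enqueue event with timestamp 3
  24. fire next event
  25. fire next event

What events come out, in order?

9, 11, 16, 2, 8, 20, 22, 5, 3, 14

insert 28 → {28}
insert 16 → {16, 28}
insert 9 → {9, 16, 28}
insert 30 → {9, 16, 28, 30}
insert 11 → {9, 11, 16, 28, 30}
fire next event → 9; now {11, 16, 28, 30}
fire next event → 11; now {16, 28, 30}
fire next event → 16; now {28, 30}
insert 8 → {8, 28, 30}
insert 23 → {8, 23, 28, 30}
insert 2 → {2, 8, 23, 28, 30}
insert 26 → {2, 8, 23, 26, 28, 30}
insert 22 → {2, 8, 22, 23, 26, 28, 30}
fire next event → 2; now {8, 22, 23, 26, 28, 30}
fire next event → 8; now {22, 23, 26, 28, 30}
insert 29 → {22, 23, 26, 28, 29, 30}
insert 20 → {20, 22, 23, 26, 28, 29, 30}
fire next event → 20; now {22, 23, 26, 28, 29, 30}
fire next event → 22; now {23, 26, 28, 29, 30}
insert 5 → {5, 23, 26, 28, 29, 30}
insert 14 → {5, 14, 23, 26, 28, 29, 30}
fire next event → 5; now {14, 23, 26, 28, 29, 30}
insert 3 → {3, 14, 23, 26, 28, 29, 30}
fire next event → 3; now {14, 23, 26, 28, 29, 30}
fire next event → 14; now {23, 26, 28, 29, 30}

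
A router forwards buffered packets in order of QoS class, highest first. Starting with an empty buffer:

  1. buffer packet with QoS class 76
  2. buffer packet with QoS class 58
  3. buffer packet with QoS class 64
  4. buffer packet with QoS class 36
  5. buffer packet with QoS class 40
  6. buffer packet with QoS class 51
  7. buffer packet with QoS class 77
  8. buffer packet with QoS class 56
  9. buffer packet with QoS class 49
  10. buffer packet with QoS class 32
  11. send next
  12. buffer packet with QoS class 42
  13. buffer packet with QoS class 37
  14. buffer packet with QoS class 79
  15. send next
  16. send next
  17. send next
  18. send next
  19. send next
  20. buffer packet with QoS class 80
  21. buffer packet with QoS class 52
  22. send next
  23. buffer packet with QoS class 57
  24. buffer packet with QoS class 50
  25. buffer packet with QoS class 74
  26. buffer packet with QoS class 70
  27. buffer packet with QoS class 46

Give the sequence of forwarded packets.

insert 76 → {76}
insert 58 → {76, 58}
insert 64 → {76, 64, 58}
insert 36 → {76, 64, 58, 36}
insert 40 → {76, 64, 58, 40, 36}
insert 51 → {76, 64, 58, 51, 40, 36}
insert 77 → {77, 76, 64, 58, 51, 40, 36}
insert 56 → {77, 76, 64, 58, 56, 51, 40, 36}
insert 49 → {77, 76, 64, 58, 56, 51, 49, 40, 36}
insert 32 → {77, 76, 64, 58, 56, 51, 49, 40, 36, 32}
send next → 77; now {76, 64, 58, 56, 51, 49, 40, 36, 32}
insert 42 → {76, 64, 58, 56, 51, 49, 42, 40, 36, 32}
insert 37 → {76, 64, 58, 56, 51, 49, 42, 40, 37, 36, 32}
insert 79 → {79, 76, 64, 58, 56, 51, 49, 42, 40, 37, 36, 32}
send next → 79; now {76, 64, 58, 56, 51, 49, 42, 40, 37, 36, 32}
send next → 76; now {64, 58, 56, 51, 49, 42, 40, 37, 36, 32}
send next → 64; now {58, 56, 51, 49, 42, 40, 37, 36, 32}
send next → 58; now {56, 51, 49, 42, 40, 37, 36, 32}
send next → 56; now {51, 49, 42, 40, 37, 36, 32}
insert 80 → {80, 51, 49, 42, 40, 37, 36, 32}
insert 52 → {80, 52, 51, 49, 42, 40, 37, 36, 32}
send next → 80; now {52, 51, 49, 42, 40, 37, 36, 32}
insert 57 → {57, 52, 51, 49, 42, 40, 37, 36, 32}
insert 50 → {57, 52, 51, 50, 49, 42, 40, 37, 36, 32}
insert 74 → {74, 57, 52, 51, 50, 49, 42, 40, 37, 36, 32}
insert 70 → {74, 70, 57, 52, 51, 50, 49, 42, 40, 37, 36, 32}
insert 46 → {74, 70, 57, 52, 51, 50, 49, 46, 42, 40, 37, 36, 32}

77, 79, 76, 64, 58, 56, 80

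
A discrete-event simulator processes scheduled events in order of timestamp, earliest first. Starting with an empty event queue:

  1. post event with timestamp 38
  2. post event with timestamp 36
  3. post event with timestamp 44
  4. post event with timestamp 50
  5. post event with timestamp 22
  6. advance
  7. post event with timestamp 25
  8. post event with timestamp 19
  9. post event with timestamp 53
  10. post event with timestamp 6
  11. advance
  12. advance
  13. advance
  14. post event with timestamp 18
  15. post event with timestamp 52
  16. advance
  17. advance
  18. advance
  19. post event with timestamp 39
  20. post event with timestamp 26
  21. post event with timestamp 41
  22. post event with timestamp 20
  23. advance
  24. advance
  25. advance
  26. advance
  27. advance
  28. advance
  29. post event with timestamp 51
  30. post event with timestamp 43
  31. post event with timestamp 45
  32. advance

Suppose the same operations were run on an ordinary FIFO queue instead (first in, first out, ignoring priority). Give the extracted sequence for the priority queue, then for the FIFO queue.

priority queue: 22 → 6 → 19 → 25 → 18 → 36 → 38 → 20 → 26 → 39 → 41 → 44 → 50 → 43; FIFO queue: 38, 36, 44, 50, 22, 25, 19, 53, 6, 18, 52, 39, 26, 41

insert 38 → {38}
insert 36 → {36, 38}
insert 44 → {36, 38, 44}
insert 50 → {36, 38, 44, 50}
insert 22 → {22, 36, 38, 44, 50}
advance → 22; now {36, 38, 44, 50}
insert 25 → {25, 36, 38, 44, 50}
insert 19 → {19, 25, 36, 38, 44, 50}
insert 53 → {19, 25, 36, 38, 44, 50, 53}
insert 6 → {6, 19, 25, 36, 38, 44, 50, 53}
advance → 6; now {19, 25, 36, 38, 44, 50, 53}
advance → 19; now {25, 36, 38, 44, 50, 53}
advance → 25; now {36, 38, 44, 50, 53}
insert 18 → {18, 36, 38, 44, 50, 53}
insert 52 → {18, 36, 38, 44, 50, 52, 53}
advance → 18; now {36, 38, 44, 50, 52, 53}
advance → 36; now {38, 44, 50, 52, 53}
advance → 38; now {44, 50, 52, 53}
insert 39 → {39, 44, 50, 52, 53}
insert 26 → {26, 39, 44, 50, 52, 53}
insert 41 → {26, 39, 41, 44, 50, 52, 53}
insert 20 → {20, 26, 39, 41, 44, 50, 52, 53}
advance → 20; now {26, 39, 41, 44, 50, 52, 53}
advance → 26; now {39, 41, 44, 50, 52, 53}
advance → 39; now {41, 44, 50, 52, 53}
advance → 41; now {44, 50, 52, 53}
advance → 44; now {50, 52, 53}
advance → 50; now {52, 53}
insert 51 → {51, 52, 53}
insert 43 → {43, 51, 52, 53}
insert 45 → {43, 45, 51, 52, 53}
advance → 43; now {45, 51, 52, 53}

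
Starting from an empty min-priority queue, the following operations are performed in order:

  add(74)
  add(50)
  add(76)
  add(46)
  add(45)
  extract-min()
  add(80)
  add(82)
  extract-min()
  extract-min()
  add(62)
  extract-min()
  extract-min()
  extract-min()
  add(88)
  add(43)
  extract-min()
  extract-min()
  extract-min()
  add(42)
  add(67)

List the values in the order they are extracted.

insert 74 → {74}
insert 50 → {50, 74}
insert 76 → {50, 74, 76}
insert 46 → {46, 50, 74, 76}
insert 45 → {45, 46, 50, 74, 76}
extract-min → 45; now {46, 50, 74, 76}
insert 80 → {46, 50, 74, 76, 80}
insert 82 → {46, 50, 74, 76, 80, 82}
extract-min → 46; now {50, 74, 76, 80, 82}
extract-min → 50; now {74, 76, 80, 82}
insert 62 → {62, 74, 76, 80, 82}
extract-min → 62; now {74, 76, 80, 82}
extract-min → 74; now {76, 80, 82}
extract-min → 76; now {80, 82}
insert 88 → {80, 82, 88}
insert 43 → {43, 80, 82, 88}
extract-min → 43; now {80, 82, 88}
extract-min → 80; now {82, 88}
extract-min → 82; now {88}
insert 42 → {42, 88}
insert 67 → {42, 67, 88}

45 → 46 → 50 → 62 → 74 → 76 → 43 → 80 → 82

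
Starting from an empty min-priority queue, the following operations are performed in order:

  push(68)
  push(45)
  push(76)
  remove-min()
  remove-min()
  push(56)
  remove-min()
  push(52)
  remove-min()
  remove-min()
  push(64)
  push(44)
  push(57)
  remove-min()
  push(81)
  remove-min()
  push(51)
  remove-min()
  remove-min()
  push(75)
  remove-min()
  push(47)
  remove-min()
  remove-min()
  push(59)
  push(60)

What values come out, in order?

45 → 68 → 56 → 52 → 76 → 44 → 57 → 51 → 64 → 75 → 47 → 81

insert 68 → {68}
insert 45 → {45, 68}
insert 76 → {45, 68, 76}
remove-min → 45; now {68, 76}
remove-min → 68; now {76}
insert 56 → {56, 76}
remove-min → 56; now {76}
insert 52 → {52, 76}
remove-min → 52; now {76}
remove-min → 76; now {}
insert 64 → {64}
insert 44 → {44, 64}
insert 57 → {44, 57, 64}
remove-min → 44; now {57, 64}
insert 81 → {57, 64, 81}
remove-min → 57; now {64, 81}
insert 51 → {51, 64, 81}
remove-min → 51; now {64, 81}
remove-min → 64; now {81}
insert 75 → {75, 81}
remove-min → 75; now {81}
insert 47 → {47, 81}
remove-min → 47; now {81}
remove-min → 81; now {}
insert 59 → {59}
insert 60 → {59, 60}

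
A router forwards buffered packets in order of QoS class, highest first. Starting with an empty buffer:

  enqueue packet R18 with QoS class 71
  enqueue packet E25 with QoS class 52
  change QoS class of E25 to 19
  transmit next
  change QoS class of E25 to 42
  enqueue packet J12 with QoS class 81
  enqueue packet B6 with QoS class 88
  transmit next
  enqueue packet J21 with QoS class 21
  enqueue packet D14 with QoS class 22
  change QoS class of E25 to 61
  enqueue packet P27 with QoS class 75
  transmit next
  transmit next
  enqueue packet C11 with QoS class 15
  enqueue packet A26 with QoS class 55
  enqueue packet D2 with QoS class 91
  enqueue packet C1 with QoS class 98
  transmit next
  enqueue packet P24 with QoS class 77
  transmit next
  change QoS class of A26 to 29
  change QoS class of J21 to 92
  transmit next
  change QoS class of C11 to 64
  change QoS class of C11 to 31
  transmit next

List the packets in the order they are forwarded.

add R18 (QoS class 71) → {R18:71}
add E25 (QoS class 52) → {R18:71, E25:52}
update E25 to QoS class 19 → {R18:71, E25:19}
transmit next → R18; now {E25:19}
update E25 to QoS class 42 → {E25:42}
add J12 (QoS class 81) → {J12:81, E25:42}
add B6 (QoS class 88) → {B6:88, J12:81, E25:42}
transmit next → B6; now {J12:81, E25:42}
add J21 (QoS class 21) → {J12:81, E25:42, J21:21}
add D14 (QoS class 22) → {J12:81, E25:42, D14:22, J21:21}
update E25 to QoS class 61 → {J12:81, E25:61, D14:22, J21:21}
add P27 (QoS class 75) → {J12:81, P27:75, E25:61, D14:22, J21:21}
transmit next → J12; now {P27:75, E25:61, D14:22, J21:21}
transmit next → P27; now {E25:61, D14:22, J21:21}
add C11 (QoS class 15) → {E25:61, D14:22, J21:21, C11:15}
add A26 (QoS class 55) → {E25:61, A26:55, D14:22, J21:21, C11:15}
add D2 (QoS class 91) → {D2:91, E25:61, A26:55, D14:22, J21:21, C11:15}
add C1 (QoS class 98) → {C1:98, D2:91, E25:61, A26:55, D14:22, J21:21, C11:15}
transmit next → C1; now {D2:91, E25:61, A26:55, D14:22, J21:21, C11:15}
add P24 (QoS class 77) → {D2:91, P24:77, E25:61, A26:55, D14:22, J21:21, C11:15}
transmit next → D2; now {P24:77, E25:61, A26:55, D14:22, J21:21, C11:15}
update A26 to QoS class 29 → {P24:77, E25:61, A26:29, D14:22, J21:21, C11:15}
update J21 to QoS class 92 → {J21:92, P24:77, E25:61, A26:29, D14:22, C11:15}
transmit next → J21; now {P24:77, E25:61, A26:29, D14:22, C11:15}
update C11 to QoS class 64 → {P24:77, C11:64, E25:61, A26:29, D14:22}
update C11 to QoS class 31 → {P24:77, E25:61, C11:31, A26:29, D14:22}
transmit next → P24; now {E25:61, C11:31, A26:29, D14:22}

R18, B6, J12, P27, C1, D2, J21, P24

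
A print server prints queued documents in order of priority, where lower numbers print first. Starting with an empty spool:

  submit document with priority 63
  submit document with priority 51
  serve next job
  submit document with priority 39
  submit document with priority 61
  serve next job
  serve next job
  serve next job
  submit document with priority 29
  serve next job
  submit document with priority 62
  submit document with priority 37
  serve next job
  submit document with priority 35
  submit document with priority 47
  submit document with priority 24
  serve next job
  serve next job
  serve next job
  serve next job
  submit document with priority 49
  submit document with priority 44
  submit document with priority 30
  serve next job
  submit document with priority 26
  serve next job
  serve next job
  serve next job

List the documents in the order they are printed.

51, 39, 61, 63, 29, 37, 24, 35, 47, 62, 30, 26, 44, 49

insert 63 → {63}
insert 51 → {51, 63}
serve next job → 51; now {63}
insert 39 → {39, 63}
insert 61 → {39, 61, 63}
serve next job → 39; now {61, 63}
serve next job → 61; now {63}
serve next job → 63; now {}
insert 29 → {29}
serve next job → 29; now {}
insert 62 → {62}
insert 37 → {37, 62}
serve next job → 37; now {62}
insert 35 → {35, 62}
insert 47 → {35, 47, 62}
insert 24 → {24, 35, 47, 62}
serve next job → 24; now {35, 47, 62}
serve next job → 35; now {47, 62}
serve next job → 47; now {62}
serve next job → 62; now {}
insert 49 → {49}
insert 44 → {44, 49}
insert 30 → {30, 44, 49}
serve next job → 30; now {44, 49}
insert 26 → {26, 44, 49}
serve next job → 26; now {44, 49}
serve next job → 44; now {49}
serve next job → 49; now {}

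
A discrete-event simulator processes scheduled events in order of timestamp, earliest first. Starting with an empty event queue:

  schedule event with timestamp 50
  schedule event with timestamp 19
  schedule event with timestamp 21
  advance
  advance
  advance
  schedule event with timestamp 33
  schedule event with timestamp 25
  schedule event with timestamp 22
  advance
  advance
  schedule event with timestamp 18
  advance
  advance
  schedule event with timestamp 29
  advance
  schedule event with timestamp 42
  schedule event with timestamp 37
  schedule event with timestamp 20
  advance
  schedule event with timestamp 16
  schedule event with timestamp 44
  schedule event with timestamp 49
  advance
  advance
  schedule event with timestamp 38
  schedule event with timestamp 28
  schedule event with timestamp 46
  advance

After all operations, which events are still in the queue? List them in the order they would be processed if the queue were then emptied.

insert 50 → {50}
insert 19 → {19, 50}
insert 21 → {19, 21, 50}
advance → 19; now {21, 50}
advance → 21; now {50}
advance → 50; now {}
insert 33 → {33}
insert 25 → {25, 33}
insert 22 → {22, 25, 33}
advance → 22; now {25, 33}
advance → 25; now {33}
insert 18 → {18, 33}
advance → 18; now {33}
advance → 33; now {}
insert 29 → {29}
advance → 29; now {}
insert 42 → {42}
insert 37 → {37, 42}
insert 20 → {20, 37, 42}
advance → 20; now {37, 42}
insert 16 → {16, 37, 42}
insert 44 → {16, 37, 42, 44}
insert 49 → {16, 37, 42, 44, 49}
advance → 16; now {37, 42, 44, 49}
advance → 37; now {42, 44, 49}
insert 38 → {38, 42, 44, 49}
insert 28 → {28, 38, 42, 44, 49}
insert 46 → {28, 38, 42, 44, 46, 49}
advance → 28; now {38, 42, 44, 46, 49}

38, 42, 44, 46, 49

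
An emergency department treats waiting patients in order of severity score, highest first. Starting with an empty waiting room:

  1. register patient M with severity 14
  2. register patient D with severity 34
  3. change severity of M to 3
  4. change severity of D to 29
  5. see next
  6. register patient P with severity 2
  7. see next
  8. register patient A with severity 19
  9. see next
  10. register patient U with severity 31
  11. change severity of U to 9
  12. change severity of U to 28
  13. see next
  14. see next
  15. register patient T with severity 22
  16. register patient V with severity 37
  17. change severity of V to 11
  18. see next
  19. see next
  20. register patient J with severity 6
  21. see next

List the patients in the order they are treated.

[D, M, A, U, P, T, V, J]

add M (severity 14) → {M:14}
add D (severity 34) → {D:34, M:14}
update M to severity 3 → {D:34, M:3}
update D to severity 29 → {D:29, M:3}
see next → D; now {M:3}
add P (severity 2) → {M:3, P:2}
see next → M; now {P:2}
add A (severity 19) → {A:19, P:2}
see next → A; now {P:2}
add U (severity 31) → {U:31, P:2}
update U to severity 9 → {U:9, P:2}
update U to severity 28 → {U:28, P:2}
see next → U; now {P:2}
see next → P; now {}
add T (severity 22) → {T:22}
add V (severity 37) → {V:37, T:22}
update V to severity 11 → {T:22, V:11}
see next → T; now {V:11}
see next → V; now {}
add J (severity 6) → {J:6}
see next → J; now {}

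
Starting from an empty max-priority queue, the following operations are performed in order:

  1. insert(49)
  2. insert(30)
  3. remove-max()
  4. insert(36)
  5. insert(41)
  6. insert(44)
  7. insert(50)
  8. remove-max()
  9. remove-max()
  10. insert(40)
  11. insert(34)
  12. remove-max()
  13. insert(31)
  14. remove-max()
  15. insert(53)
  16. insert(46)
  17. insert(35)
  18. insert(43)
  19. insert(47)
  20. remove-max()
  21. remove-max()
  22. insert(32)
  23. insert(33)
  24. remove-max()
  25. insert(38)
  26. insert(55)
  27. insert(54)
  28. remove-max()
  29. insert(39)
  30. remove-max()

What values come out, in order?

insert 49 → {49}
insert 30 → {49, 30}
remove-max → 49; now {30}
insert 36 → {36, 30}
insert 41 → {41, 36, 30}
insert 44 → {44, 41, 36, 30}
insert 50 → {50, 44, 41, 36, 30}
remove-max → 50; now {44, 41, 36, 30}
remove-max → 44; now {41, 36, 30}
insert 40 → {41, 40, 36, 30}
insert 34 → {41, 40, 36, 34, 30}
remove-max → 41; now {40, 36, 34, 30}
insert 31 → {40, 36, 34, 31, 30}
remove-max → 40; now {36, 34, 31, 30}
insert 53 → {53, 36, 34, 31, 30}
insert 46 → {53, 46, 36, 34, 31, 30}
insert 35 → {53, 46, 36, 35, 34, 31, 30}
insert 43 → {53, 46, 43, 36, 35, 34, 31, 30}
insert 47 → {53, 47, 46, 43, 36, 35, 34, 31, 30}
remove-max → 53; now {47, 46, 43, 36, 35, 34, 31, 30}
remove-max → 47; now {46, 43, 36, 35, 34, 31, 30}
insert 32 → {46, 43, 36, 35, 34, 32, 31, 30}
insert 33 → {46, 43, 36, 35, 34, 33, 32, 31, 30}
remove-max → 46; now {43, 36, 35, 34, 33, 32, 31, 30}
insert 38 → {43, 38, 36, 35, 34, 33, 32, 31, 30}
insert 55 → {55, 43, 38, 36, 35, 34, 33, 32, 31, 30}
insert 54 → {55, 54, 43, 38, 36, 35, 34, 33, 32, 31, 30}
remove-max → 55; now {54, 43, 38, 36, 35, 34, 33, 32, 31, 30}
insert 39 → {54, 43, 39, 38, 36, 35, 34, 33, 32, 31, 30}
remove-max → 54; now {43, 39, 38, 36, 35, 34, 33, 32, 31, 30}

49, 50, 44, 41, 40, 53, 47, 46, 55, 54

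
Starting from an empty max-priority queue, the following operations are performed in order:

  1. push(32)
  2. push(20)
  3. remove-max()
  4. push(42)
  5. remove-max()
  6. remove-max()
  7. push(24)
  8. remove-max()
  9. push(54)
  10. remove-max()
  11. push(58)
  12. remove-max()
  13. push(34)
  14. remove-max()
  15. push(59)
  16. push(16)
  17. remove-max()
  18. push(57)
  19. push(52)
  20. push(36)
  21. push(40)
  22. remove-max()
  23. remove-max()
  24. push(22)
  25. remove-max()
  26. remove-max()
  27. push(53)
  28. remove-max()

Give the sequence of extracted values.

32, 42, 20, 24, 54, 58, 34, 59, 57, 52, 40, 36, 53

insert 32 → {32}
insert 20 → {32, 20}
remove-max → 32; now {20}
insert 42 → {42, 20}
remove-max → 42; now {20}
remove-max → 20; now {}
insert 24 → {24}
remove-max → 24; now {}
insert 54 → {54}
remove-max → 54; now {}
insert 58 → {58}
remove-max → 58; now {}
insert 34 → {34}
remove-max → 34; now {}
insert 59 → {59}
insert 16 → {59, 16}
remove-max → 59; now {16}
insert 57 → {57, 16}
insert 52 → {57, 52, 16}
insert 36 → {57, 52, 36, 16}
insert 40 → {57, 52, 40, 36, 16}
remove-max → 57; now {52, 40, 36, 16}
remove-max → 52; now {40, 36, 16}
insert 22 → {40, 36, 22, 16}
remove-max → 40; now {36, 22, 16}
remove-max → 36; now {22, 16}
insert 53 → {53, 22, 16}
remove-max → 53; now {22, 16}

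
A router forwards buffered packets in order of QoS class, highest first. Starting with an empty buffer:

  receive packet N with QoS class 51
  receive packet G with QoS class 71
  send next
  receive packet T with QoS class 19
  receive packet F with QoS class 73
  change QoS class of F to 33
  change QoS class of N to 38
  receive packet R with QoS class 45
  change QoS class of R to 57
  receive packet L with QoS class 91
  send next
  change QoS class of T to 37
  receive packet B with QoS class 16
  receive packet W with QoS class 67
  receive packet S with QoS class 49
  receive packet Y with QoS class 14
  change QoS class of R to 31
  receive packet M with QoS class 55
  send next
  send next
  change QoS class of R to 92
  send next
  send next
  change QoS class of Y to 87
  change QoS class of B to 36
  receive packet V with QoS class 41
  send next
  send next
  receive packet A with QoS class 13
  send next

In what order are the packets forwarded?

G, L, W, M, R, S, Y, V, N

add N (QoS class 51) → {N:51}
add G (QoS class 71) → {G:71, N:51}
send next → G; now {N:51}
add T (QoS class 19) → {N:51, T:19}
add F (QoS class 73) → {F:73, N:51, T:19}
update F to QoS class 33 → {N:51, F:33, T:19}
update N to QoS class 38 → {N:38, F:33, T:19}
add R (QoS class 45) → {R:45, N:38, F:33, T:19}
update R to QoS class 57 → {R:57, N:38, F:33, T:19}
add L (QoS class 91) → {L:91, R:57, N:38, F:33, T:19}
send next → L; now {R:57, N:38, F:33, T:19}
update T to QoS class 37 → {R:57, N:38, T:37, F:33}
add B (QoS class 16) → {R:57, N:38, T:37, F:33, B:16}
add W (QoS class 67) → {W:67, R:57, N:38, T:37, F:33, B:16}
add S (QoS class 49) → {W:67, R:57, S:49, N:38, T:37, F:33, B:16}
add Y (QoS class 14) → {W:67, R:57, S:49, N:38, T:37, F:33, B:16, Y:14}
update R to QoS class 31 → {W:67, S:49, N:38, T:37, F:33, R:31, B:16, Y:14}
add M (QoS class 55) → {W:67, M:55, S:49, N:38, T:37, F:33, R:31, B:16, Y:14}
send next → W; now {M:55, S:49, N:38, T:37, F:33, R:31, B:16, Y:14}
send next → M; now {S:49, N:38, T:37, F:33, R:31, B:16, Y:14}
update R to QoS class 92 → {R:92, S:49, N:38, T:37, F:33, B:16, Y:14}
send next → R; now {S:49, N:38, T:37, F:33, B:16, Y:14}
send next → S; now {N:38, T:37, F:33, B:16, Y:14}
update Y to QoS class 87 → {Y:87, N:38, T:37, F:33, B:16}
update B to QoS class 36 → {Y:87, N:38, T:37, B:36, F:33}
add V (QoS class 41) → {Y:87, V:41, N:38, T:37, B:36, F:33}
send next → Y; now {V:41, N:38, T:37, B:36, F:33}
send next → V; now {N:38, T:37, B:36, F:33}
add A (QoS class 13) → {N:38, T:37, B:36, F:33, A:13}
send next → N; now {T:37, B:36, F:33, A:13}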